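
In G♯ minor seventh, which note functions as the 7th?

F#

Root of G♯ minor seventh = G#. The 7th is a minor 7th: G# up a minor 7th → F#.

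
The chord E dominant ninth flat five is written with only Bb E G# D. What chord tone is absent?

E dominant ninth flat five = E, G#, Bb, D, F#. The voicing lacks the 9th (major 9th), F#.

F#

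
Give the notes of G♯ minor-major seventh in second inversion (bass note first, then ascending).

In root position, G♯ minor-major seventh is G-sharp–B–D-sharp–F-double-sharp.
Second inversion puts the fifth (D-sharp) in the bass.

D-sharp, F-double-sharp, G-sharp, B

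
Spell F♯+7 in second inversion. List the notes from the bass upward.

C𝄪  E  F♯  A♯

In root position, F♯+7 is F♯–A♯–C𝄪–E.
Second inversion puts the fifth (C𝄪) in the bass.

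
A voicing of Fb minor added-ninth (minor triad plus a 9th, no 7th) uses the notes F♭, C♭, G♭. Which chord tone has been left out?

A𝄫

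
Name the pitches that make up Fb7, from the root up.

Fb, Ab, Cb, Ebb

Fb7: dominant seventh on Fb.
root → Fb
3rd (major 3rd) → Ab
5th (perfect 5th) → Cb
7th (minor 7th) → Ebb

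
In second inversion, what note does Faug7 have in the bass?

C#

Faug7 in root position is F–A–C#–Eb.
Second inversion places the fifth in the bass, which is C#.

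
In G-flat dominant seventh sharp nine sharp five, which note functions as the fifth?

Root of G-flat dominant seventh sharp nine sharp five = G♭. The 5th is an augmented 5th: G♭ up an augmented 5th → D.

D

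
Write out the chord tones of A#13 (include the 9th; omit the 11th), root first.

Root A♯, quality dominant thirteenth:
Root: A♯
Major 3rd (3rd): C𝄪
Perfect 5th (5th): E♯
Minor 7th (7th): G♯
Major 9th (9th): B♯
Major 13th (13th): F𝄪

A♯  C𝄪  E♯  G♯  B♯  F𝄪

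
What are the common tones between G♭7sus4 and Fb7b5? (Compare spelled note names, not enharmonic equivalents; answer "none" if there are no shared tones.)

Fb

G♭7sus4 = Gb, Cb, Db, Fb.
Fb7b5 = Fb, Ab, Cbb, Ebb.
Shared: Fb.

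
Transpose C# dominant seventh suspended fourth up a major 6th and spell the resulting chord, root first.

A♯, D♯, E♯, G♯

C♯ up a major 6th → A♯. New chord: A♯ dominant seventh suspended fourth.
Root: A♯
Perfect 4th (4th): D♯
Perfect 5th (5th): E♯
Minor 7th (7th): G♯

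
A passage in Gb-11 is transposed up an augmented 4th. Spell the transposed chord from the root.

C, Eb, G, Bb, D, F

Transposed root: Gb → C (augmented 4th up). So we spell C minor eleventh:
root → C
3rd (minor 3rd) → Eb
5th (perfect 5th) → G
7th (minor 7th) → Bb
9th (major 9th) → D
11th (perfect 11th) → F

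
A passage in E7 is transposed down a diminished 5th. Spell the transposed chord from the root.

A# – C## – E# – G#

Transposed root: E → A# (diminished 5th down). So we spell A# dominant seventh:
Root: A#
Major 3rd (3rd): C##
Perfect 5th (5th): E#
Minor 7th (7th): G#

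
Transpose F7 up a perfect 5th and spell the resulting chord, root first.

A perfect 5th up from F is C, so the new chord is C dominant seventh.
root → C
3rd (major 3rd) → E
5th (perfect 5th) → G
7th (minor 7th) → Bb

C  E  G  Bb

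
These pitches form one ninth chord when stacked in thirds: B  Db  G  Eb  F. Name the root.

Arranged so that each adjacent pair is a third by letter name: Eb – G – B – Db – F.
The bottom of that stack, Eb, is the root (this is Eb dominant ninth sharp five).

Eb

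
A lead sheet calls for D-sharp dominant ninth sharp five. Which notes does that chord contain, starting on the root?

D#  F##  A##  C#  E#

D-sharp dominant ninth sharp five is a dominant ninth sharp five built on D#.
root → D#
3rd (major 3rd) → F##
5th (augmented 5th) → A##
7th (minor 7th) → C#
9th (major 9th) → E#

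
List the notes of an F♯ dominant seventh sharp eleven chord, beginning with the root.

F-sharp – A-sharp – C-sharp – E – B-sharp

Root F-sharp, quality dominant seventh sharp eleven:
root → F-sharp
3rd (major 3rd) → A-sharp
5th (perfect 5th) → C-sharp
7th (minor 7th) → E
11th (augmented 11th) → B-sharp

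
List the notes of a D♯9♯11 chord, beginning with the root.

D♯9♯11 is a dominant ninth sharp eleven built on D♯.
- root: D♯
- major 3rd: F𝄪
- perfect 5th: A♯
- minor 7th: C♯
- major 9th: E♯
- augmented 11th: G𝄪

D♯, F𝄪, A♯, C♯, E♯, G𝄪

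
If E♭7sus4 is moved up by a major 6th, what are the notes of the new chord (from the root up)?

C, F, G, Bb

Eb up a major 6th → C. New chord: C dominant seventh suspended fourth.
root → C
4th (perfect 4th) → F
5th (perfect 5th) → G
7th (minor 7th) → Bb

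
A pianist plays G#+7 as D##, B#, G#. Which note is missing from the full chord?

F#

G#+7 = G#, B#, D##, F#. The voicing lacks the 7th (minor 7th), F#.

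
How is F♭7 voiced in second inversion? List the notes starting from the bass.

Cb Ebb Fb Ab

In root position, F♭7 is Fb–Ab–Cb–Ebb.
Second inversion puts the fifth (Cb) in the bass.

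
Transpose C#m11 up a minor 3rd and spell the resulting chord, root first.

E  G  B  D  F#  A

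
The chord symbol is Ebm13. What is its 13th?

Root of Ebm13 = Eb. The 13th is a major 13th: Eb up a major 13th → C.

C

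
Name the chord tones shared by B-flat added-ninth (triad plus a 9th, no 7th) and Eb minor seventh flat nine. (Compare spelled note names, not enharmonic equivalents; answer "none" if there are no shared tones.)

B-flat added-ninth: B-flat D F C
Eb minor seventh flat nine: E-flat G-flat B-flat D-flat F-flat
Common to both → B-flat.

B-flat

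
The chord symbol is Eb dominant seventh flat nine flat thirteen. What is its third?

Root of Eb dominant seventh flat nine flat thirteen = Eb. The 3rd is a major 3rd: Eb up a major 3rd → G.

G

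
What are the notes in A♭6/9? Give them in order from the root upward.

A♭6/9 is a six-nine built on Ab.
root → Ab
3rd (major 3rd) → C
5th (perfect 5th) → Eb
6th (major 6th) → F
9th (major 9th) → Bb

Ab – C – Eb – F – Bb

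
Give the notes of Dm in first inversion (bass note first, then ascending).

F – A – D

Dm = D–F–A; first inversion → third (F) lowest.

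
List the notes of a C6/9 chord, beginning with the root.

C, E, G, A, D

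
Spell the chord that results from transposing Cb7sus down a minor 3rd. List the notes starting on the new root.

A minor 3rd down from Cb is Ab, so the new chord is Ab dominant seventh suspended fourth.
root → Ab
4th (perfect 4th) → Db
5th (perfect 5th) → Eb
7th (minor 7th) → Gb

Ab  Db  Eb  Gb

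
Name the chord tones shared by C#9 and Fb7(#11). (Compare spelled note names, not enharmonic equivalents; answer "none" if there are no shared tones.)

C#9 = C#, E#, G#, B, D#.
Fb7(#11) = Fb, Ab, Cb, Ebb, Bb.
Shared: none.

none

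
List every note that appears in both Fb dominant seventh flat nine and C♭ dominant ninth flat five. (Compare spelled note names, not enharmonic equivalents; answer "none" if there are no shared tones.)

C-flat – G-double-flat

Fb dominant seventh flat nine: F-flat A-flat C-flat E-double-flat G-double-flat
C♭ dominant ninth flat five: C-flat E-flat G-double-flat B-double-flat D-flat
Common to both → C-flat, G-double-flat.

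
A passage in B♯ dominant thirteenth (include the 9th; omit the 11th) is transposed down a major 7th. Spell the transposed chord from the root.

Transposed root: B-sharp → C-sharp (major 7th down). So we spell C-sharp dominant thirteenth:
- root: C-sharp
- major 3rd: E-sharp
- perfect 5th: G-sharp
- minor 7th: B
- major 9th: D-sharp
- major 13th: A-sharp

C-sharp  E-sharp  G-sharp  B  D-sharp  A-sharp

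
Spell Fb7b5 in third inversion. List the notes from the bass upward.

Ebb  Fb  Ab  Cbb

In root position, Fb7b5 is Fb–Ab–Cbb–Ebb.
Third inversion puts the seventh (Ebb) in the bass.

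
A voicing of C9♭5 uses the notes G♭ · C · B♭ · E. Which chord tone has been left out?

D

C9♭5 = C, E, G♭, B♭, D. The voicing lacks the 9th (major 9th), D.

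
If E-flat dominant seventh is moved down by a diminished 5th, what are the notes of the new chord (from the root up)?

A – C# – E – G

Transposed root: Eb → A (diminished 5th down). So we spell A dominant seventh:
A — root
C# — major 3rd
E — perfect 5th
G — minor 7th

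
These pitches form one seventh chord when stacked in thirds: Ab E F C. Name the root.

F

Arranged so that each adjacent pair is a third by letter name: F – Ab – C – E.
The bottom of that stack, F, is the root (this is F minor-major seventh).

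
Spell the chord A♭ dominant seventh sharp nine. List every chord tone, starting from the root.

A-flat, C, E-flat, G-flat, B

A♭ dominant seventh sharp nine: dominant seventh sharp nine on A-flat.
root → A-flat
3rd (major 3rd) → C
5th (perfect 5th) → E-flat
7th (minor 7th) → G-flat
9th (augmented 9th) → B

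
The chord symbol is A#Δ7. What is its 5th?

Root of A#Δ7 = A#. The 5th is a perfect 5th: A# up a perfect 5th → E#.

E#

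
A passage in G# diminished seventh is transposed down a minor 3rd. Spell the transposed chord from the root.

E-sharp G-sharp B D

Transposed root: G-sharp → E-sharp (minor 3rd down). So we spell E-sharp diminished seventh:
E-sharp — root
G-sharp — minor 3rd
B — diminished 5th
D — diminished 7th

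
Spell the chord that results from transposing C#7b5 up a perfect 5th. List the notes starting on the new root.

G# B# D F#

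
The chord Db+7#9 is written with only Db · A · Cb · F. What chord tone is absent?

The full Db+7#9 chord is Db, F, A, Cb, E.
Comparing with the voicing, the augmented 9th (9th) — E — is absent.

E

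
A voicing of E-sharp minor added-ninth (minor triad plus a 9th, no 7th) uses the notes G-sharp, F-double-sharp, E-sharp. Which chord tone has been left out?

E-sharp minor added-ninth = E-sharp, G-sharp, B-sharp, F-double-sharp. The voicing lacks the 5th (perfect 5th), B-sharp.

B-sharp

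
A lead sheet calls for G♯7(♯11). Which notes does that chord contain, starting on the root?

G♯ – B♯ – D♯ – F♯ – C𝄪

Root G♯, quality dominant seventh sharp eleven:
G♯ — root
B♯ — major 3rd
D♯ — perfect 5th
F♯ — minor 7th
C𝄪 — augmented 11th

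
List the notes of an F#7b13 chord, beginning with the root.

F♯ – A♯ – C♯ – E – D

Root F♯, quality dominant seventh flat thirteen:
F♯ — root
A♯ — major 3rd
C♯ — perfect 5th
E — minor 7th
D — minor 13th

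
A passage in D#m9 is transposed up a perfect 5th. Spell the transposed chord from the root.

A♯ – C♯ – E♯ – G♯ – B♯

D♯ up a perfect 5th → A♯. New chord: A♯ minor ninth.
root → A♯
3rd (minor 3rd) → C♯
5th (perfect 5th) → E♯
7th (minor 7th) → G♯
9th (major 9th) → B♯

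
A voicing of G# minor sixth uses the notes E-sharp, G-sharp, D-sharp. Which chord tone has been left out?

B

The full G# minor sixth chord is G-sharp, B, D-sharp, E-sharp.
Comparing with the voicing, the minor 3rd (3rd) — B — is absent.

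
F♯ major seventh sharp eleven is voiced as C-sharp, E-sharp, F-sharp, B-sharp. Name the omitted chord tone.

A-sharp

F♯ major seventh sharp eleven = F-sharp, A-sharp, C-sharp, E-sharp, B-sharp. The voicing lacks the 3rd (major 3rd), A-sharp.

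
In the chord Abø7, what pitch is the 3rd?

Abø7 is built on Ab; its 3rd is a minor 3rd above the root.
A third above A uses the letter C, and the minor 3rd above Ab is Cb.

Cb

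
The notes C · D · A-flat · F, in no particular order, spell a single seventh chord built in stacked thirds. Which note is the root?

D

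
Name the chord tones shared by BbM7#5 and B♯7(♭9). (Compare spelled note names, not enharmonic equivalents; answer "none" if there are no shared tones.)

none

BbM7#5: B♭ D F♯ A
B♯7(♭9): B♯ D𝄪 F𝄪 A♯ C♯
Common to both → none.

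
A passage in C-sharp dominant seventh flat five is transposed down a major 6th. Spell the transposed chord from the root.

E  G-sharp  B-flat  D

Transposed root: C-sharp → E (major 6th down). So we spell E dominant seventh flat five:
Root: E
Major 3rd (3rd): G-sharp
Diminished 5th (5th): B-flat
Minor 7th (7th): D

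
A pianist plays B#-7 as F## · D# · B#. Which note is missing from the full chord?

A#

The full B#-7 chord is B#, D#, F##, A#.
Comparing with the voicing, the minor 7th (7th) — A# — is absent.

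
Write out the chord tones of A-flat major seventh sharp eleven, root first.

Ab  C  Eb  G  D

Root Ab, quality major seventh sharp eleven:
- root: Ab
- major 3rd: C
- perfect 5th: Eb
- major 7th: G
- augmented 11th: D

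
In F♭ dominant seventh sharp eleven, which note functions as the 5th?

Root of F♭ dominant seventh sharp eleven = Fb. The 5th is a perfect 5th: Fb up a perfect 5th → Cb.

Cb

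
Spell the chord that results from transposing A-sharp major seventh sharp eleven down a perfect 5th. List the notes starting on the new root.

Transposed root: A-sharp → D-sharp (perfect 5th down). So we spell D-sharp major seventh sharp eleven:
D-sharp — root
F-double-sharp — major 3rd
A-sharp — perfect 5th
C-double-sharp — major 7th
G-double-sharp — augmented 11th

D-sharp  F-double-sharp  A-sharp  C-double-sharp  G-double-sharp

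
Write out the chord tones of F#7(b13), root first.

F#, A#, C#, E, D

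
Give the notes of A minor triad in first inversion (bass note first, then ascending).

In root position, A minor triad is A–C–E.
First inversion puts the third (C) in the bass.

C  E  A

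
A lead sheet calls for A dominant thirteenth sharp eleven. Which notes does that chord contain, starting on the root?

A – C-sharp – E – G – B – D-sharp – F-sharp

Root A, quality dominant thirteenth sharp eleven:
Root: A
Major 3rd (3rd): C-sharp
Perfect 5th (5th): E
Minor 7th (7th): G
Major 9th (9th): B
Augmented 11th (11th): D-sharp
Major 13th (13th): F-sharp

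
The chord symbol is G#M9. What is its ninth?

G#M9 is built on G#; its 9th is a major 9th above the root.
A second above G uses the letter A, and the major 9th above G# is A#.

A#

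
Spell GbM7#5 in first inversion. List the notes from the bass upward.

In root position, GbM7#5 is G♭–B♭–D–F.
First inversion puts the third (B♭) in the bass.

B♭ – D – F – G♭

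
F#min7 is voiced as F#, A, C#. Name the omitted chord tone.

E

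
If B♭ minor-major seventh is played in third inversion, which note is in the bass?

A

B♭ minor-major seventh in root position is Bb–Db–F–A.
Third inversion places the seventh in the bass, which is A.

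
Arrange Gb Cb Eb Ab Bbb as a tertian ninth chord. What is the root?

Ab

Stacking in thirds gives Ab – Cb – Eb – Gb – Bbb, so Ab is the root — Ab minor seventh flat nine.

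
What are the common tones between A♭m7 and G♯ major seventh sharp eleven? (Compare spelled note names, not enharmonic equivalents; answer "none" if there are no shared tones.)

A♭m7 = Ab, Cb, Eb, Gb.
G♯ major seventh sharp eleven = G#, B#, D#, F##, C##.
Shared: none.

none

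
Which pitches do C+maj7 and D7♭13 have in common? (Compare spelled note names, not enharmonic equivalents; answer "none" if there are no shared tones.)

C+maj7 = C, E, G#, B.
D7♭13 = D, F#, A, C, Bb.
Shared: C.

C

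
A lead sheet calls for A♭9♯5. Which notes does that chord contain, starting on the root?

Ab  C  E  Gb  Bb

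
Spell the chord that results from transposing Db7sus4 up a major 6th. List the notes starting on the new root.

B♭, E♭, F, A♭

D♭ up a major 6th → B♭. New chord: B♭ dominant seventh suspended fourth.
- root: B♭
- perfect 4th: E♭
- perfect 5th: F
- minor 7th: A♭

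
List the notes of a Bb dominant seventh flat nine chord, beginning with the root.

Bb  D  F  Ab  Cb

Root Bb, quality dominant seventh flat nine:
root → Bb
3rd (major 3rd) → D
5th (perfect 5th) → F
7th (minor 7th) → Ab
9th (minor 9th) → Cb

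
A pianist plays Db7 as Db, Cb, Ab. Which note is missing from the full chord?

F

The full Db7 chord is Db, F, Ab, Cb.
Comparing with the voicing, the major 3rd (3rd) — F — is absent.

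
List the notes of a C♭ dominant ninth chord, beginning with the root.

C-flat – E-flat – G-flat – B-double-flat – D-flat

C♭ dominant ninth is a dominant ninth built on C-flat.
Root: C-flat
Major 3rd (3rd): E-flat
Perfect 5th (5th): G-flat
Minor 7th (7th): B-double-flat
Major 9th (9th): D-flat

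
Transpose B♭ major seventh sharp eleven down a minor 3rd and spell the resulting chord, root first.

G – B – D – F-sharp – C-sharp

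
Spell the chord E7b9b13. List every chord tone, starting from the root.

E7b9b13: dominant seventh flat nine flat thirteen on E.
root → E
3rd (major 3rd) → G#
5th (perfect 5th) → B
7th (minor 7th) → D
9th (minor 9th) → F
13th (minor 13th) → C

E, G#, B, D, F, C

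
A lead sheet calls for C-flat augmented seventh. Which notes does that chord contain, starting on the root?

C♭ – E♭ – G – B𝄫

Root C♭, quality augmented seventh:
Root: C♭
Major 3rd (3rd): E♭
Augmented 5th (5th): G
Minor 7th (7th): B𝄫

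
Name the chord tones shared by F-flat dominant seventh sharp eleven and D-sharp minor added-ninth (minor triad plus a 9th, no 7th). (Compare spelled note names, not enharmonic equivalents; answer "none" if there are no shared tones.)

F-flat dominant seventh sharp eleven = F-flat, A-flat, C-flat, E-double-flat, B-flat.
D-sharp minor added-ninth = D-sharp, F-sharp, A-sharp, E-sharp.
Shared: none.

none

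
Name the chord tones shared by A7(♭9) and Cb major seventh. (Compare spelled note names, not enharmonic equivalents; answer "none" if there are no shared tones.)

A7(♭9) = A, C#, E, G, Bb.
Cb major seventh = Cb, Eb, Gb, Bb.
Shared: Bb.

Bb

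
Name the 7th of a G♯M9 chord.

F##

G♯M9 is built on G#; its 7th is a major 7th above the root.
A seventh above G uses the letter F, and the major 7th above G# is F##.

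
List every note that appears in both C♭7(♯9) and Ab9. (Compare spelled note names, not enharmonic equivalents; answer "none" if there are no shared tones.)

C♭7(♯9) = C♭, E♭, G♭, B𝄫, D.
Ab9 = A♭, C, E♭, G♭, B♭.
Shared: E♭, G♭.

E♭, G♭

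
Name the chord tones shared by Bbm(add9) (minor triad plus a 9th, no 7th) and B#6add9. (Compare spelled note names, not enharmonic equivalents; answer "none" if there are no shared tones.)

Bbm(add9): Bb Db F C
B#6add9: B# D## F## G## C##
Common to both → none.

none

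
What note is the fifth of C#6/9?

G#

Root of C#6/9 = C#. The 5th is a perfect 5th: C# up a perfect 5th → G#.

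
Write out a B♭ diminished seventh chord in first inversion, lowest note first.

Db, Fb, Abb, Bb

In root position, B♭ diminished seventh is Bb–Db–Fb–Abb.
First inversion puts the third (Db) in the bass.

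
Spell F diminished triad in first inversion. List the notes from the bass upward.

F diminished triad = F–Ab–Cb; first inversion → third (Ab) lowest.

Ab Cb F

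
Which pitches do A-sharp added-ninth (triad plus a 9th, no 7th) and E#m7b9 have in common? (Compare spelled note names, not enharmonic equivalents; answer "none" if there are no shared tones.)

A-sharp added-ninth: A♯ C𝄪 E♯ B♯
E#m7b9: E♯ G♯ B♯ D♯ F♯
Common to both → E♯, B♯.

E♯, B♯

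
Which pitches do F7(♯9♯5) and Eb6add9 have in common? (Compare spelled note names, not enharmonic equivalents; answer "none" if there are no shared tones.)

F – Eb

F7(♯9♯5): F A C# Eb G#
Eb6add9: Eb G Bb C F
Common to both → F, Eb.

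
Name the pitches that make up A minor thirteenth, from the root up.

A – C – E – G – B – D – F-sharp

A minor thirteenth is a minor thirteenth built on A.
A — root
C — minor 3rd
E — perfect 5th
G — minor 7th
B — major 9th
D — perfect 11th
F-sharp — major 13th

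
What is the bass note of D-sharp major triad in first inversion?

F𝄪

D-sharp major triad = D♯–F𝄪–A♯. First inversion → third in the bass = F𝄪.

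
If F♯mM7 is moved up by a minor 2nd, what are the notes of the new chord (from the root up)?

G, Bb, D, F#

Transposed root: F# → G (minor 2nd up). So we spell G minor-major seventh:
- root: G
- minor 3rd: Bb
- perfect 5th: D
- major 7th: F#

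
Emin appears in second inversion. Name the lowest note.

Emin in root position is E–G–B.
Second inversion places the fifth in the bass, which is B.

B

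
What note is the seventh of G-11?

Root of G-11 = G. The 7th is a minor 7th: G up a minor 7th → F.

F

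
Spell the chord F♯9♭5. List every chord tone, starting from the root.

F♯  A♯  C  E  G♯

F♯9♭5: dominant ninth flat five on F♯.
- root: F♯
- major 3rd: A♯
- diminished 5th: C
- minor 7th: E
- major 9th: G♯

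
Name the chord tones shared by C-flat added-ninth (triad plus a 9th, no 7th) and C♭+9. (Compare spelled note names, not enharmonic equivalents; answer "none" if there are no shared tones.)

Cb, Eb, Db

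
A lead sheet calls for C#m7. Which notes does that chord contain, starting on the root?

C# E G# B

Root C#, quality minor seventh:
C# — root
E — minor 3rd
G# — perfect 5th
B — minor 7th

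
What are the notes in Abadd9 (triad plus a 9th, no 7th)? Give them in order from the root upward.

Ab, C, Eb, Bb

Abadd9 is an added-ninth built on Ab.
Ab — root
C — major 3rd
Eb — perfect 5th
Bb — major 9th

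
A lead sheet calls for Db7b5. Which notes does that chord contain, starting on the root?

Root D♭, quality dominant seventh flat five:
Root: D♭
Major 3rd (3rd): F
Diminished 5th (5th): A𝄫
Minor 7th (7th): C♭

D♭, F, A𝄫, C♭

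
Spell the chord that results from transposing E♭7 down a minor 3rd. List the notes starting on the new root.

C  E  G  Bb

Eb down a minor 3rd → C. New chord: C dominant seventh.
root → C
3rd (major 3rd) → E
5th (perfect 5th) → G
7th (minor 7th) → Bb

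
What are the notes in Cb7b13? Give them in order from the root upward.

Cb, Eb, Gb, Bbb, Abb

Root Cb, quality dominant seventh flat thirteen:
root → Cb
3rd (major 3rd) → Eb
5th (perfect 5th) → Gb
7th (minor 7th) → Bbb
13th (minor 13th) → Abb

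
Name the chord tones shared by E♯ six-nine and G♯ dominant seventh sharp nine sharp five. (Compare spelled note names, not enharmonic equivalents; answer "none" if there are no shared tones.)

B-sharp

E♯ six-nine: E-sharp G-double-sharp B-sharp C-double-sharp F-double-sharp
G♯ dominant seventh sharp nine sharp five: G-sharp B-sharp D-double-sharp F-sharp A-double-sharp
Common to both → B-sharp.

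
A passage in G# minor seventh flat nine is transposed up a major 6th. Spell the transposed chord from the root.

E-sharp, G-sharp, B-sharp, D-sharp, F-sharp

G-sharp up a major 6th → E-sharp. New chord: E-sharp minor seventh flat nine.
root → E-sharp
3rd (minor 3rd) → G-sharp
5th (perfect 5th) → B-sharp
7th (minor 7th) → D-sharp
9th (minor 9th) → F-sharp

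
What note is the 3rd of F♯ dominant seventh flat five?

Root of F♯ dominant seventh flat five = F-sharp. The 3rd is a major 3rd: F-sharp up a major 3rd → A-sharp.

A-sharp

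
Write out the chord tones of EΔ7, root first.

E G# B D#

EΔ7 is a major seventh built on E.
- root: E
- major 3rd: G#
- perfect 5th: B
- major 7th: D#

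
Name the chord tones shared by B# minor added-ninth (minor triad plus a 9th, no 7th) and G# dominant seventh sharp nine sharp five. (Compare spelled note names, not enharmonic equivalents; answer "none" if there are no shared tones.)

B# minor added-ninth: B-sharp D-sharp F-double-sharp C-double-sharp
G# dominant seventh sharp nine sharp five: G-sharp B-sharp D-double-sharp F-sharp A-double-sharp
Common to both → B-sharp.

B-sharp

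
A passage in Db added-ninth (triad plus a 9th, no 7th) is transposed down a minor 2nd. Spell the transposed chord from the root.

C E G D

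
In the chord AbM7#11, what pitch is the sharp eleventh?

D

Root of AbM7#11 = A♭. The 11th is an augmented 11th: A♭ up an augmented 11th → D.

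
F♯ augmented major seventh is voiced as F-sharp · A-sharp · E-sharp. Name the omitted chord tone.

The full F♯ augmented major seventh chord is F-sharp, A-sharp, C-double-sharp, E-sharp.
Comparing with the voicing, the augmented 5th (5th) — C-double-sharp — is absent.

C-double-sharp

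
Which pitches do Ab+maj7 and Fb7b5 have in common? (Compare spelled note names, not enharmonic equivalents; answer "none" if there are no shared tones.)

Ab

Ab+maj7 = Ab, C, E, G.
Fb7b5 = Fb, Ab, Cbb, Ebb.
Shared: Ab.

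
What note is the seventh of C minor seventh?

B♭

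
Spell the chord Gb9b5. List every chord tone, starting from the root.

Gb  Bb  Dbb  Fb  Ab

Root Gb, quality dominant ninth flat five:
Root: Gb
Major 3rd (3rd): Bb
Diminished 5th (5th): Dbb
Minor 7th (7th): Fb
Major 9th (9th): Ab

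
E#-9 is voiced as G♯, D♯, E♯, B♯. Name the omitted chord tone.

The full E#-9 chord is E♯, G♯, B♯, D♯, F𝄪.
Comparing with the voicing, the major 9th (9th) — F𝄪 — is absent.

F𝄪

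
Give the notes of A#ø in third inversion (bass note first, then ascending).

G♯, A♯, C♯, E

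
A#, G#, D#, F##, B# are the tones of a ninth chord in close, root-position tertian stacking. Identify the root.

G#

Stacking in thirds gives G# – B# – D# – F## – A#, so G# is the root — G# major ninth.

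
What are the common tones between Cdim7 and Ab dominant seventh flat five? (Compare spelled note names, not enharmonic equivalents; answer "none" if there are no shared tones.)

C, Gb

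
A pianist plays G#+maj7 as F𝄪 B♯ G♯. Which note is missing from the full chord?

D𝄪

The full G#+maj7 chord is G♯, B♯, D𝄪, F𝄪.
Comparing with the voicing, the augmented 5th (5th) — D𝄪 — is absent.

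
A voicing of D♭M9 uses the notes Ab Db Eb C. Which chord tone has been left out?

F

D♭M9 = Db, F, Ab, C, Eb. The voicing lacks the 3rd (major 3rd), F.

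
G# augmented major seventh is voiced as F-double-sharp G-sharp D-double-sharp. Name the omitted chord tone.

B-sharp

G# augmented major seventh = G-sharp, B-sharp, D-double-sharp, F-double-sharp. The voicing lacks the 3rd (major 3rd), B-sharp.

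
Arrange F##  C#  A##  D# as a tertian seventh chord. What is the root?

D#

Stacking in thirds gives D# – F## – A## – C#, so D# is the root — D# augmented seventh.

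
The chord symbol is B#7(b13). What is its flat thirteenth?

G♯

B#7(b13) is built on B♯; its 13th is a minor 13th above the root.
A sixth above B uses the letter G, and the minor 13th above B♯ is G♯.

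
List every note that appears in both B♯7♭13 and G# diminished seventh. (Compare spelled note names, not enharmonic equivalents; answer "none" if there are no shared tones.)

G#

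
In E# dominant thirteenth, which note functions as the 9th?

F-double-sharp

E# dominant thirteenth is built on E-sharp; its 9th is a major 9th above the root.
A second above E uses the letter F, and the major 9th above E-sharp is F-double-sharp.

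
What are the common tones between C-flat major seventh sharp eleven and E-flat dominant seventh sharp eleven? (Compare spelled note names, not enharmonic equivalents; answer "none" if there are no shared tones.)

E-flat, B-flat

C-flat major seventh sharp eleven = C-flat, E-flat, G-flat, B-flat, F.
E-flat dominant seventh sharp eleven = E-flat, G, B-flat, D-flat, A.
Shared: E-flat, B-flat.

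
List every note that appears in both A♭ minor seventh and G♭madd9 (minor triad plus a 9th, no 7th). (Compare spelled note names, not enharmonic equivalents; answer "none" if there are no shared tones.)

A♭ minor seventh = Ab, Cb, Eb, Gb.
G♭madd9 = Gb, Bbb, Db, Ab.
Shared: Ab, Gb.

Ab, Gb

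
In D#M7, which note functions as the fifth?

D#M7 is built on D#; its 5th is a perfect 5th above the root.
A fifth above D uses the letter A, and the perfect 5th above D# is A#.

A#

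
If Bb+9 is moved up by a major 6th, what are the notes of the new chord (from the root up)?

A major 6th up from Bb is G, so the new chord is G dominant ninth sharp five.
Root: G
Major 3rd (3rd): B
Augmented 5th (5th): D#
Minor 7th (7th): F
Major 9th (9th): A

G B D# F A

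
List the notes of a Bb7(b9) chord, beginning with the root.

Bb7(b9) is a dominant seventh flat nine built on Bb.
- root: Bb
- major 3rd: D
- perfect 5th: F
- minor 7th: Ab
- minor 9th: Cb

Bb – D – F – Ab – Cb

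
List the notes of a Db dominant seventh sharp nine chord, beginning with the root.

D-flat – F – A-flat – C-flat – E

Db dominant seventh sharp nine: dominant seventh sharp nine on D-flat.
root → D-flat
3rd (major 3rd) → F
5th (perfect 5th) → A-flat
7th (minor 7th) → C-flat
9th (augmented 9th) → E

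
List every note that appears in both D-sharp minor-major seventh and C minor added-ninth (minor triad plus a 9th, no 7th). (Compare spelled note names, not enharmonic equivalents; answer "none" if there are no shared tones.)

none

D-sharp minor-major seventh = D-sharp, F-sharp, A-sharp, C-double-sharp.
C minor added-ninth = C, E-flat, G, D.
Shared: none.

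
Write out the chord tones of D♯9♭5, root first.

D#  F##  A  C#  E#

Root D#, quality dominant ninth flat five:
D# — root
F## — major 3rd
A — diminished 5th
C# — minor 7th
E# — major 9th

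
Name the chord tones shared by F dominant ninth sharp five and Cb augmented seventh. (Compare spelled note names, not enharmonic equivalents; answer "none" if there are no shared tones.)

F dominant ninth sharp five = F, A, C-sharp, E-flat, G.
Cb augmented seventh = C-flat, E-flat, G, B-double-flat.
Shared: E-flat, G.

E-flat, G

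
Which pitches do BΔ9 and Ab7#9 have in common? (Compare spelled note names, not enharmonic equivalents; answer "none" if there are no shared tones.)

B

BΔ9 = B, D#, F#, A#, C#.
Ab7#9 = Ab, C, Eb, Gb, B.
Shared: B.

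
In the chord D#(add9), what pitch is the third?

F##

D#(add9) is built on D#; its 3rd is a major 3rd above the root.
A third above D uses the letter F, and the major 3rd above D# is F##.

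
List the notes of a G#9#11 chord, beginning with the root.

G#9#11: dominant ninth sharp eleven on G♯.
Root: G♯
Major 3rd (3rd): B♯
Perfect 5th (5th): D♯
Minor 7th (7th): F♯
Major 9th (9th): A♯
Augmented 11th (11th): C𝄪

G♯, B♯, D♯, F♯, A♯, C𝄪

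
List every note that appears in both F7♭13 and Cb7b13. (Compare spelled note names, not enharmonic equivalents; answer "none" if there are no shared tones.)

Eb

F7♭13: F A C Eb Db
Cb7b13: Cb Eb Gb Bbb Abb
Common to both → Eb.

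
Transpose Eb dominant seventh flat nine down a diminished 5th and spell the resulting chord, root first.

A – C-sharp – E – G – B-flat

E-flat down a diminished 5th → A. New chord: A dominant seventh flat nine.
Root: A
Major 3rd (3rd): C-sharp
Perfect 5th (5th): E
Minor 7th (7th): G
Minor 9th (9th): B-flat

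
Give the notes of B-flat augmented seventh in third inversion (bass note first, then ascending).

In root position, B-flat augmented seventh is B-flat–D–F-sharp–A-flat.
Third inversion puts the seventh (A-flat) in the bass.

A-flat B-flat D F-sharp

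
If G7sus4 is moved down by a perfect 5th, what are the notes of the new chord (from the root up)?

G down a perfect 5th → C. New chord: C dominant seventh suspended fourth.
C — root
F — perfect 4th
G — perfect 5th
Bb — minor 7th

C  F  G  Bb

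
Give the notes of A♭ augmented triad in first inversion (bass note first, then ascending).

In root position, A♭ augmented triad is A-flat–C–E.
First inversion puts the third (C) in the bass.

C E A-flat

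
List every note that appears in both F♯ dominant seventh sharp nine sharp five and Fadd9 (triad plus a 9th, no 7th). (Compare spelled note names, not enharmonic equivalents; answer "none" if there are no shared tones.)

none

F♯ dominant seventh sharp nine sharp five = F#, A#, C##, E, G##.
Fadd9 = F, A, C, G.
Shared: none.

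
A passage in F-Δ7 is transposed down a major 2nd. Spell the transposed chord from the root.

Eb Gb Bb D

Transposed root: F → Eb (major 2nd down). So we spell Eb minor-major seventh:
root → Eb
3rd (minor 3rd) → Gb
5th (perfect 5th) → Bb
7th (major 7th) → D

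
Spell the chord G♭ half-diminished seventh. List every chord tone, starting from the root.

Root G-flat, quality half-diminished seventh:
root → G-flat
3rd (minor 3rd) → B-double-flat
5th (diminished 5th) → D-double-flat
7th (minor 7th) → F-flat

G-flat – B-double-flat – D-double-flat – F-flat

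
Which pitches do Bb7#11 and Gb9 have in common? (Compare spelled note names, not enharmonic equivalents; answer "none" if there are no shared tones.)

Bb – Ab

Bb7#11: Bb D F Ab E
Gb9: Gb Bb Db Fb Ab
Common to both → Bb, Ab.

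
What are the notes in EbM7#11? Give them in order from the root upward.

E♭, G, B♭, D, A

EbM7#11 is a major seventh sharp eleven built on E♭.
E♭ — root
G — major 3rd
B♭ — perfect 5th
D — major 7th
A — augmented 11th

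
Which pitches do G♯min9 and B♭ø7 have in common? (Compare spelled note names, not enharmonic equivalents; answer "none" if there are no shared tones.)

G♯min9 = G#, B, D#, F#, A#.
B♭ø7 = Bb, Db, Fb, Ab.
Shared: none.

none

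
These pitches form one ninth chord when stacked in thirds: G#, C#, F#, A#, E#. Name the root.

F#

Stacking in thirds gives F# – A# – C# – E# – G#, so F# is the root — F# major ninth.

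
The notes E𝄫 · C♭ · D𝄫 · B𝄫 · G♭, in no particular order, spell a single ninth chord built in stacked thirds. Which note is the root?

C♭

Arranged so that each adjacent pair is a third by letter name: C♭ – E𝄫 – G♭ – B𝄫 – D𝄫.
The bottom of that stack, C♭, is the root (this is C♭ minor seventh flat nine).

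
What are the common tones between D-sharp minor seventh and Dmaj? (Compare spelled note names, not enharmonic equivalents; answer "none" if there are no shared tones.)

F#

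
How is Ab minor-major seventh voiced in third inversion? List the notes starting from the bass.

G A-flat C-flat E-flat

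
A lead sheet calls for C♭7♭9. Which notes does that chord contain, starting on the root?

C♭7♭9 is a dominant seventh flat nine built on Cb.
root → Cb
3rd (major 3rd) → Eb
5th (perfect 5th) → Gb
7th (minor 7th) → Bbb
9th (minor 9th) → Dbb

Cb – Eb – Gb – Bbb – Dbb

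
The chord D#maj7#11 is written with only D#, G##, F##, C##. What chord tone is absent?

The full D#maj7#11 chord is D#, F##, A#, C##, G##.
Comparing with the voicing, the perfect 5th (5th) — A# — is absent.

A#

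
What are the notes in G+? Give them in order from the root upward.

G B D#

G+: augmented triad on G.
G — root
B — major 3rd
D# — augmented 5th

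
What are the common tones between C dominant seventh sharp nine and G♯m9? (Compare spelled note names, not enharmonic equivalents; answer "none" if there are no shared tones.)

D#

C dominant seventh sharp nine: C E G Bb D#
G♯m9: G# B D# F# A#
Common to both → D#.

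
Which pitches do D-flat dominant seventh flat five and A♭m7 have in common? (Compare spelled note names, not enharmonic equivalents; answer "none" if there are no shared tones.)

D-flat dominant seventh flat five = Db, F, Abb, Cb.
A♭m7 = Ab, Cb, Eb, Gb.
Shared: Cb.

Cb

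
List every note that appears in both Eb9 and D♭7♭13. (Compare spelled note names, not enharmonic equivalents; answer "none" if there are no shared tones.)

Eb9 = Eb, G, Bb, Db, F.
D♭7♭13 = Db, F, Ab, Cb, Bbb.
Shared: Db, F.

Db, F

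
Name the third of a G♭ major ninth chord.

Bb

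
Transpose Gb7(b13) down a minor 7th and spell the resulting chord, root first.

Ab, C, Eb, Gb, Fb

Gb down a minor 7th → Ab. New chord: Ab dominant seventh flat thirteen.
root → Ab
3rd (major 3rd) → C
5th (perfect 5th) → Eb
7th (minor 7th) → Gb
13th (minor 13th) → Fb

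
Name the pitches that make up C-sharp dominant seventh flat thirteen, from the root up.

C-sharp E-sharp G-sharp B A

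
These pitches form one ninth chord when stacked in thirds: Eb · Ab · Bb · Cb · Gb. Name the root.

Ab

Arranged so that each adjacent pair is a third by letter name: Ab – Cb – Eb – Gb – Bb.
The bottom of that stack, Ab, is the root (this is Ab minor ninth).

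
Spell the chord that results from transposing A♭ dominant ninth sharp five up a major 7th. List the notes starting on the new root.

A-flat up a major 7th → G. New chord: G dominant ninth sharp five.
root → G
3rd (major 3rd) → B
5th (augmented 5th) → D-sharp
7th (minor 7th) → F
9th (major 9th) → A

G, B, D-sharp, F, A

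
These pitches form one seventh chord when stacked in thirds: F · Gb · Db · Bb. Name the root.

Gb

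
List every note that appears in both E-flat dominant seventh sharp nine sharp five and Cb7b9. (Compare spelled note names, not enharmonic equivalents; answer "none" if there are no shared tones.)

E♭

E-flat dominant seventh sharp nine sharp five = E♭, G, B, D♭, F♯.
Cb7b9 = C♭, E♭, G♭, B𝄫, D𝄫.
Shared: E♭.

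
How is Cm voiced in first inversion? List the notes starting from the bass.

Eb  G  C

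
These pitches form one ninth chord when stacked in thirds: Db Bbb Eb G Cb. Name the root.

Stacking in thirds gives Cb – Eb – G – Bbb – Db, so Cb is the root — Cb dominant ninth sharp five.

Cb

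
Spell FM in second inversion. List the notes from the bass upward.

In root position, FM is F–A–C.
Second inversion puts the fifth (C) in the bass.

C, F, A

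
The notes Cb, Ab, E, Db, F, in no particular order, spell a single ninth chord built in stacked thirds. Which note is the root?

Db

Stacking in thirds gives Db – F – Ab – Cb – E, so Db is the root — Db dominant seventh sharp nine.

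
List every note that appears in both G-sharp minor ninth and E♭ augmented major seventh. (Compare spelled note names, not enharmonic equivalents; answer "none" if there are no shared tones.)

G-sharp minor ninth: G-sharp B D-sharp F-sharp A-sharp
E♭ augmented major seventh: E-flat G B D
Common to both → B.

B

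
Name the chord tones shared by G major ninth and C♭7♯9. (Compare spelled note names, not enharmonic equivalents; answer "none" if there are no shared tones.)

G major ninth: G B D F# A
C♭7♯9: Cb Eb Gb Bbb D
Common to both → D.

D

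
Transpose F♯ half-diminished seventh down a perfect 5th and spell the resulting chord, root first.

A perfect 5th down from F-sharp is B, so the new chord is B half-diminished seventh.
B — root
D — minor 3rd
F — diminished 5th
A — minor 7th

B, D, F, A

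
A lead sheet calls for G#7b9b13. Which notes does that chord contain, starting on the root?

G♯  B♯  D♯  F♯  A  E

Root G♯, quality dominant seventh flat nine flat thirteen:
Root: G♯
Major 3rd (3rd): B♯
Perfect 5th (5th): D♯
Minor 7th (7th): F♯
Minor 9th (9th): A
Minor 13th (13th): E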